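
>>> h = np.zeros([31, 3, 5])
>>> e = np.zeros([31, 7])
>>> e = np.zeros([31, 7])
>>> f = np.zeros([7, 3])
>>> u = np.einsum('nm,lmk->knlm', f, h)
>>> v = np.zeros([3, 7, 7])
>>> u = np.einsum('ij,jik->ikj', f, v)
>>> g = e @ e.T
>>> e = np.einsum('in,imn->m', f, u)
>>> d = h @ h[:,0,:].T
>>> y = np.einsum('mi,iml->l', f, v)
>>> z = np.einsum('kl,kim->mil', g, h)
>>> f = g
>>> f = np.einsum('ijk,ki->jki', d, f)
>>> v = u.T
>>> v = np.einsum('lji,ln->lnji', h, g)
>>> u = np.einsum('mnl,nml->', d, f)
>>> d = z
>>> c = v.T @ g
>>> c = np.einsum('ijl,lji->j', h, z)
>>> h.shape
(31, 3, 5)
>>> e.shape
(7,)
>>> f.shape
(3, 31, 31)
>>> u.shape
()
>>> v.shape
(31, 31, 3, 5)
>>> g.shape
(31, 31)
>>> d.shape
(5, 3, 31)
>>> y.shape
(7,)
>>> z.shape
(5, 3, 31)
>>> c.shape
(3,)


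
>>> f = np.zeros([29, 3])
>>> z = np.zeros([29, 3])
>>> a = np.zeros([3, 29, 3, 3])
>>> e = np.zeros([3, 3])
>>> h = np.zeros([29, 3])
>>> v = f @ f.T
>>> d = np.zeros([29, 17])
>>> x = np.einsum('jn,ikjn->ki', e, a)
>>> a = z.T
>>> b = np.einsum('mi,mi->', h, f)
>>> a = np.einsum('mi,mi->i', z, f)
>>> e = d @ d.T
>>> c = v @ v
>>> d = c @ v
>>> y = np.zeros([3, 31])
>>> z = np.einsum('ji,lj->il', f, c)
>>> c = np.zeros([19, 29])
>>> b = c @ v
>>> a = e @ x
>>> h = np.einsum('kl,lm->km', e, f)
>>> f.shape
(29, 3)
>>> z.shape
(3, 29)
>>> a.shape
(29, 3)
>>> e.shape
(29, 29)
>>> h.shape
(29, 3)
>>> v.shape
(29, 29)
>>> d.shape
(29, 29)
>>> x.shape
(29, 3)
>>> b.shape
(19, 29)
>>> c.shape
(19, 29)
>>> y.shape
(3, 31)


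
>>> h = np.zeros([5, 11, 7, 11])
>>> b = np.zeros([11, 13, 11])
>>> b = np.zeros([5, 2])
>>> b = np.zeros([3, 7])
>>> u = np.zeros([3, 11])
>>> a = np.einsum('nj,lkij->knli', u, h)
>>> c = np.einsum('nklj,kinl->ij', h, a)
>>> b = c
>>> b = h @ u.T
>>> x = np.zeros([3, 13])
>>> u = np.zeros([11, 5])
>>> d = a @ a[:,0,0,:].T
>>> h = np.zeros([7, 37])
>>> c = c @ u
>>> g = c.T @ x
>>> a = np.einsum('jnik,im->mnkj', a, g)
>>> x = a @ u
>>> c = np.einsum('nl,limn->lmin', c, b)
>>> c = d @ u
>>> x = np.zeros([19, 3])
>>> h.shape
(7, 37)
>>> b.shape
(5, 11, 7, 3)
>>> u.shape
(11, 5)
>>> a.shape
(13, 3, 7, 11)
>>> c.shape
(11, 3, 5, 5)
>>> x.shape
(19, 3)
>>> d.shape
(11, 3, 5, 11)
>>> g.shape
(5, 13)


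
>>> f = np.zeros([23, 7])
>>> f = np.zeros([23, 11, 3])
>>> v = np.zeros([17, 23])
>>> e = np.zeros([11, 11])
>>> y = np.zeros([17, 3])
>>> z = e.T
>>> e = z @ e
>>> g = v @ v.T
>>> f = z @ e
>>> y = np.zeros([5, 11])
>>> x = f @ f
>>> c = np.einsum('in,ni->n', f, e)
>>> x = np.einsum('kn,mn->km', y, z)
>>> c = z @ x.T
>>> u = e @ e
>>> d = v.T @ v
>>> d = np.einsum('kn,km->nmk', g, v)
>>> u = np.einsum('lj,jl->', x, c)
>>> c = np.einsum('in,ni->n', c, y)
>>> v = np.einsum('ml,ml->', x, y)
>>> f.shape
(11, 11)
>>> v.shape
()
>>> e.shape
(11, 11)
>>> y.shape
(5, 11)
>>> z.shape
(11, 11)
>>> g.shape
(17, 17)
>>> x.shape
(5, 11)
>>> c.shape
(5,)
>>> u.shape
()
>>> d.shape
(17, 23, 17)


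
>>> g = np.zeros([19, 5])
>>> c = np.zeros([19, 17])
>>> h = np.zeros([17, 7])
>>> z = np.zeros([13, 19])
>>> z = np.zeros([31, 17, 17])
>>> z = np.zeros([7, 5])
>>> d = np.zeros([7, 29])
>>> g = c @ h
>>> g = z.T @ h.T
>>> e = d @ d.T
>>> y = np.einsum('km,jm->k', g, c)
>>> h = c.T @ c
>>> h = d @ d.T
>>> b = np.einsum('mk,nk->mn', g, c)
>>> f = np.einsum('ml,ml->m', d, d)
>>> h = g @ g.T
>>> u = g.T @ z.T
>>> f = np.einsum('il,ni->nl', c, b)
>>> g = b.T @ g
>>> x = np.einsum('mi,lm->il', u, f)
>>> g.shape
(19, 17)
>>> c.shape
(19, 17)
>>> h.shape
(5, 5)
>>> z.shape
(7, 5)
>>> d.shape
(7, 29)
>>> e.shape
(7, 7)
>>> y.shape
(5,)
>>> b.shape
(5, 19)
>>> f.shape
(5, 17)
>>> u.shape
(17, 7)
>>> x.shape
(7, 5)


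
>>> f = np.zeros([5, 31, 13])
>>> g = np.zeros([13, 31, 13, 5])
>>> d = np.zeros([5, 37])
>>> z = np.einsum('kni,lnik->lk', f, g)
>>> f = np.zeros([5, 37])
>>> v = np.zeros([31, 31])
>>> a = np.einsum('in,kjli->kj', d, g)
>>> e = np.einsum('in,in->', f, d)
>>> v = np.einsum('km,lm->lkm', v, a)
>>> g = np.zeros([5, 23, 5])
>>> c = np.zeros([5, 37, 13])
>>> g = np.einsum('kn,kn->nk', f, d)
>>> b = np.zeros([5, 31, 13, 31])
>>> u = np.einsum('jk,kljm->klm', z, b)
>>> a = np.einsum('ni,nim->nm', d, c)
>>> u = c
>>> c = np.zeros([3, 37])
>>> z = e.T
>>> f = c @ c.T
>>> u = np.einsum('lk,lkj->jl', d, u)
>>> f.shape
(3, 3)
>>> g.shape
(37, 5)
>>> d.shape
(5, 37)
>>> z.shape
()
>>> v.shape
(13, 31, 31)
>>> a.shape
(5, 13)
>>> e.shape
()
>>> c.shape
(3, 37)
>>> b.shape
(5, 31, 13, 31)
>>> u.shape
(13, 5)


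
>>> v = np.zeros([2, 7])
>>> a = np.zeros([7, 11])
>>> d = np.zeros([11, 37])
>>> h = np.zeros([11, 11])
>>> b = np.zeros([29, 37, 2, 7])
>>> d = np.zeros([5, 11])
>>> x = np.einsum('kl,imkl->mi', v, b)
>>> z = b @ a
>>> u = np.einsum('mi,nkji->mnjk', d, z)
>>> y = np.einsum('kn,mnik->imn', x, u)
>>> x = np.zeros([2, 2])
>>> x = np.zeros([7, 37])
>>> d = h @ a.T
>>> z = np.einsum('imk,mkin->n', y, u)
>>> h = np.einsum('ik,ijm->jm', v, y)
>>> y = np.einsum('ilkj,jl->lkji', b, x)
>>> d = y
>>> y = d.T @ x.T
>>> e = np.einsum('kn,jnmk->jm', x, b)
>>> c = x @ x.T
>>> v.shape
(2, 7)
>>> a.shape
(7, 11)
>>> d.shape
(37, 2, 7, 29)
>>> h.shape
(5, 29)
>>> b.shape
(29, 37, 2, 7)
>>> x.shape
(7, 37)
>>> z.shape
(37,)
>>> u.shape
(5, 29, 2, 37)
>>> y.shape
(29, 7, 2, 7)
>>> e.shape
(29, 2)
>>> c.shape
(7, 7)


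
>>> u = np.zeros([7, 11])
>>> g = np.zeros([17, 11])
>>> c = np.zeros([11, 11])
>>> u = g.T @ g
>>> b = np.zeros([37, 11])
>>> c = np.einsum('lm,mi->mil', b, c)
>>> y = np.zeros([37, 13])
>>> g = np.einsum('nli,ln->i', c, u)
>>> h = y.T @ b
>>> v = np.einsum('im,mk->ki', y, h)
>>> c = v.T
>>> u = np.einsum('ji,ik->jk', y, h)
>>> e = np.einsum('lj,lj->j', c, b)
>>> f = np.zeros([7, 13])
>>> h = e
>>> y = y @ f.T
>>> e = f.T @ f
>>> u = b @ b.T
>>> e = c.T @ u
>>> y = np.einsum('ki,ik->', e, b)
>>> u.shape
(37, 37)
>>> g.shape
(37,)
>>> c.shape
(37, 11)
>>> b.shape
(37, 11)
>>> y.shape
()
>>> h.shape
(11,)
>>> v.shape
(11, 37)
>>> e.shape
(11, 37)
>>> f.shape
(7, 13)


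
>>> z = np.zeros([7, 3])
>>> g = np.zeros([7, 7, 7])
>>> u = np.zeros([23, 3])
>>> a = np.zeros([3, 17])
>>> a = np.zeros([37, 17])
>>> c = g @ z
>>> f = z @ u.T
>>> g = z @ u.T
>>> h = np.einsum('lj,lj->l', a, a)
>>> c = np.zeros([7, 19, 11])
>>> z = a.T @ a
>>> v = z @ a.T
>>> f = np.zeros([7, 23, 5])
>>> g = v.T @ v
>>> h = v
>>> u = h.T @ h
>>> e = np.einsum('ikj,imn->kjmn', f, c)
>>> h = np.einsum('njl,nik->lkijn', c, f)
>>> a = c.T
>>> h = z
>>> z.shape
(17, 17)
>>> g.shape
(37, 37)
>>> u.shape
(37, 37)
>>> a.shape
(11, 19, 7)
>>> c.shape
(7, 19, 11)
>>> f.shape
(7, 23, 5)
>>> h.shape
(17, 17)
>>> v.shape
(17, 37)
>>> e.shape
(23, 5, 19, 11)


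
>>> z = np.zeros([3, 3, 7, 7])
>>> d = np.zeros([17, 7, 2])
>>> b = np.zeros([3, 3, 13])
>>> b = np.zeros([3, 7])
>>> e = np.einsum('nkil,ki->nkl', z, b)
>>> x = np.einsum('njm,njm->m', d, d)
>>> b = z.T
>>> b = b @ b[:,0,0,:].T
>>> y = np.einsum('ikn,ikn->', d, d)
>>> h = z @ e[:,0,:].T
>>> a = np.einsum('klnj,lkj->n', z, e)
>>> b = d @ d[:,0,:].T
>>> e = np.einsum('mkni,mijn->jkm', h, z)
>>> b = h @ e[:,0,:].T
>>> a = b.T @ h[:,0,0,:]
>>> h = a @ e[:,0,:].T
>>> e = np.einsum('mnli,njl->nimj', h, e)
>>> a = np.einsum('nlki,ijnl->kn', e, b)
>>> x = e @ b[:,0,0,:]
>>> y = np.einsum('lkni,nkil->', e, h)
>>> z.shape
(3, 3, 7, 7)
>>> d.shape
(17, 7, 2)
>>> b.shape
(3, 3, 7, 7)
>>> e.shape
(7, 7, 7, 3)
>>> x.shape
(7, 7, 7, 7)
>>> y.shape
()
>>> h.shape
(7, 7, 3, 7)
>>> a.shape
(7, 7)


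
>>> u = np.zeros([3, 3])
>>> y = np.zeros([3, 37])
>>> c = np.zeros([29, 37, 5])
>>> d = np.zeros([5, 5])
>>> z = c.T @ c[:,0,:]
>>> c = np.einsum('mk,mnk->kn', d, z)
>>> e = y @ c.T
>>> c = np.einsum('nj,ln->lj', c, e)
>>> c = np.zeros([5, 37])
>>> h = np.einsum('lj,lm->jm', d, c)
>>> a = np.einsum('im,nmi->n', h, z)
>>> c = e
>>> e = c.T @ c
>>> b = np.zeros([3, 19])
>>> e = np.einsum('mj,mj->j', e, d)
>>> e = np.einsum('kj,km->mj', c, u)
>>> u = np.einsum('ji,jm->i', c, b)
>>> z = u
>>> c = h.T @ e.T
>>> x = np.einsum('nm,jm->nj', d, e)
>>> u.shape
(5,)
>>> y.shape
(3, 37)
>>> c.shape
(37, 3)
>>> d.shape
(5, 5)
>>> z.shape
(5,)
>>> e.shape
(3, 5)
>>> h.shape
(5, 37)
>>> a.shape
(5,)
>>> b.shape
(3, 19)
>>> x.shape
(5, 3)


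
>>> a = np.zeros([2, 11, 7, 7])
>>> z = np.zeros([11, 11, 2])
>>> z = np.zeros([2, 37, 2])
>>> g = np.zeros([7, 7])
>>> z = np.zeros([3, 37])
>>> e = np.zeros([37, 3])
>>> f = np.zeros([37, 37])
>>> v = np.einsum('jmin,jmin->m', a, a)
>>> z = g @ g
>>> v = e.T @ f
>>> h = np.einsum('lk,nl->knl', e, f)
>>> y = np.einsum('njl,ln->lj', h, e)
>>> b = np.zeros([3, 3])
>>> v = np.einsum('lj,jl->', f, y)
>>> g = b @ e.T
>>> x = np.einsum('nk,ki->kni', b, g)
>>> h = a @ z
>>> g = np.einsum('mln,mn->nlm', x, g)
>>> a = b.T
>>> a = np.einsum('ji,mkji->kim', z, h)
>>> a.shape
(11, 7, 2)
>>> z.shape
(7, 7)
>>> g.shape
(37, 3, 3)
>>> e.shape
(37, 3)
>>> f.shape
(37, 37)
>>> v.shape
()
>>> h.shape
(2, 11, 7, 7)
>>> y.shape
(37, 37)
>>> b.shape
(3, 3)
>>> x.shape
(3, 3, 37)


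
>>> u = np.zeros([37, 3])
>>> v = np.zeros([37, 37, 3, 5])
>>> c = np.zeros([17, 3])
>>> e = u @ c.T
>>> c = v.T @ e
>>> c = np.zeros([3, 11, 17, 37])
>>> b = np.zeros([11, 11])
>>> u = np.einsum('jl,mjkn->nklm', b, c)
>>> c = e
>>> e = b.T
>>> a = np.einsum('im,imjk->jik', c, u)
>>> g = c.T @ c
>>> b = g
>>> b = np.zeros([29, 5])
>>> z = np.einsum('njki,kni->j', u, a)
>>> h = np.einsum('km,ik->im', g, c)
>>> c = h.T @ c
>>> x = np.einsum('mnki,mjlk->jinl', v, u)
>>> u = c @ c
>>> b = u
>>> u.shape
(17, 17)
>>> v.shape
(37, 37, 3, 5)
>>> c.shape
(17, 17)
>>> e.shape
(11, 11)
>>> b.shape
(17, 17)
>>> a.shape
(11, 37, 3)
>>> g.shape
(17, 17)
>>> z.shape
(17,)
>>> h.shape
(37, 17)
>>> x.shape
(17, 5, 37, 11)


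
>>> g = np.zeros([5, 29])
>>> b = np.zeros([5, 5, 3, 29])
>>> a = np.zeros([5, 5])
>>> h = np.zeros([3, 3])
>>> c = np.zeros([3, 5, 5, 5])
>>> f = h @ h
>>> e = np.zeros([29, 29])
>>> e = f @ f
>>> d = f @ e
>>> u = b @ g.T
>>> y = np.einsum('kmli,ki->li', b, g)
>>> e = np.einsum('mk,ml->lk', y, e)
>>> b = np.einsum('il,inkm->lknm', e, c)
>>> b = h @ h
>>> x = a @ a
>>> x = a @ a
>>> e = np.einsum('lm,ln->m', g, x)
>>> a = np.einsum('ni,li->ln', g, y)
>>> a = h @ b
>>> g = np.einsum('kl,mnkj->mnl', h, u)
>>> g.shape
(5, 5, 3)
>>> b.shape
(3, 3)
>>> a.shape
(3, 3)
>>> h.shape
(3, 3)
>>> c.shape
(3, 5, 5, 5)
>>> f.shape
(3, 3)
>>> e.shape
(29,)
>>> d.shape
(3, 3)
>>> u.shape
(5, 5, 3, 5)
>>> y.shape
(3, 29)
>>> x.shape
(5, 5)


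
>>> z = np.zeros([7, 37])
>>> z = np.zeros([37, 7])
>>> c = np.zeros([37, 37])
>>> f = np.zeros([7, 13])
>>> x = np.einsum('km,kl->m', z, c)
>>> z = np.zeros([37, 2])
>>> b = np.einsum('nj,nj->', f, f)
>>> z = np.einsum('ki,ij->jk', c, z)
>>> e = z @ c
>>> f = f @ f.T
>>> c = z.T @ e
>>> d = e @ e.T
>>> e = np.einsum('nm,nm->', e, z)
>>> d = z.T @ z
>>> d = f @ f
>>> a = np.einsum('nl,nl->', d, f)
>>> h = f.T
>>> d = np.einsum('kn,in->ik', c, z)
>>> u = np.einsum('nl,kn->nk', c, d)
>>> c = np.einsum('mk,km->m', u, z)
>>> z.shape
(2, 37)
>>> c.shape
(37,)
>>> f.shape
(7, 7)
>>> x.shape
(7,)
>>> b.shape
()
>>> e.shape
()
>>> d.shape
(2, 37)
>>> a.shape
()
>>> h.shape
(7, 7)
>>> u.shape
(37, 2)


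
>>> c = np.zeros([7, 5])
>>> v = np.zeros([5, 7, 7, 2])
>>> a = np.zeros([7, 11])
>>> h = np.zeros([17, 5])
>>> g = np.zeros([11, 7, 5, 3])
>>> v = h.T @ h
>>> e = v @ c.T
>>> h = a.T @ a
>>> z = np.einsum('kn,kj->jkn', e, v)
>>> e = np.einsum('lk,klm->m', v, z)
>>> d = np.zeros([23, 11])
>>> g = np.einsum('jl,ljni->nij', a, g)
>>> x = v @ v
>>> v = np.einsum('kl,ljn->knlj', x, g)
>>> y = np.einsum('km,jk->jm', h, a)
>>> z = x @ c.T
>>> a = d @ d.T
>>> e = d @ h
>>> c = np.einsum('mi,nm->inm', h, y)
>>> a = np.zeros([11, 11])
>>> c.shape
(11, 7, 11)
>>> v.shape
(5, 7, 5, 3)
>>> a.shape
(11, 11)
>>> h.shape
(11, 11)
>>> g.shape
(5, 3, 7)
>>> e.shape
(23, 11)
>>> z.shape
(5, 7)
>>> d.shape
(23, 11)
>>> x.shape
(5, 5)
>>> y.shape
(7, 11)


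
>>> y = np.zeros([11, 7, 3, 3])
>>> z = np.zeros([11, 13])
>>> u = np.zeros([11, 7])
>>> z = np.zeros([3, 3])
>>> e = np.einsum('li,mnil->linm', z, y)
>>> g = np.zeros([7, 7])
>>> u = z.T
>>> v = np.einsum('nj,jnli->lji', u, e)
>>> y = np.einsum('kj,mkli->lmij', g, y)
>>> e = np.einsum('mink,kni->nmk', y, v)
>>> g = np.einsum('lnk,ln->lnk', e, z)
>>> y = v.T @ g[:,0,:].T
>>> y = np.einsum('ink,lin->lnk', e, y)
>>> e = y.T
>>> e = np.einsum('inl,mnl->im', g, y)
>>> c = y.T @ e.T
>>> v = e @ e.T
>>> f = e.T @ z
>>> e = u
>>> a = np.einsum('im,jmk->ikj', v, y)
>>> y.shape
(11, 3, 7)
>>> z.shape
(3, 3)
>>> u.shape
(3, 3)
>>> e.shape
(3, 3)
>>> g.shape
(3, 3, 7)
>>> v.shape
(3, 3)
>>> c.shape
(7, 3, 3)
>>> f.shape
(11, 3)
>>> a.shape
(3, 7, 11)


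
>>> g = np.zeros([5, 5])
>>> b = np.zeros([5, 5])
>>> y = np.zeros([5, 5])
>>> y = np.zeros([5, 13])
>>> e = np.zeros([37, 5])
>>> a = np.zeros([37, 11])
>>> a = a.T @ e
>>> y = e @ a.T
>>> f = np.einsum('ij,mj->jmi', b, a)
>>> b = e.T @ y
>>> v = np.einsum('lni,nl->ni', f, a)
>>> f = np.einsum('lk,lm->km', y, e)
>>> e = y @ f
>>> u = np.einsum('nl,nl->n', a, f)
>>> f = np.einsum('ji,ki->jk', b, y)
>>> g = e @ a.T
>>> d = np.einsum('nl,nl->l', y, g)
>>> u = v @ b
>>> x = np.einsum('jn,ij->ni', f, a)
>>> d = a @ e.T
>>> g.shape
(37, 11)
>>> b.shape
(5, 11)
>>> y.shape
(37, 11)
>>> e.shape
(37, 5)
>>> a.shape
(11, 5)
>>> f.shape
(5, 37)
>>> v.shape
(11, 5)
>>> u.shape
(11, 11)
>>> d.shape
(11, 37)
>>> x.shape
(37, 11)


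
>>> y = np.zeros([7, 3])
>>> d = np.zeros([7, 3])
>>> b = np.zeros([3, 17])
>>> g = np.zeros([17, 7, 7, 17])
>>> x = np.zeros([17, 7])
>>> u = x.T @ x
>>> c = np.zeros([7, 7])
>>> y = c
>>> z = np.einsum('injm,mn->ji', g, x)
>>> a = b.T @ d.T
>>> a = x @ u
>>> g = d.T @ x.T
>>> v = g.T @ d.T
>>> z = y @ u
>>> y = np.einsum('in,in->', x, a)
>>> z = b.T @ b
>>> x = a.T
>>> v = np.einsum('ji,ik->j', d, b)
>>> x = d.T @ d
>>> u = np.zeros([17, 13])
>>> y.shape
()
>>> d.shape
(7, 3)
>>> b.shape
(3, 17)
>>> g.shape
(3, 17)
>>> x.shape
(3, 3)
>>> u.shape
(17, 13)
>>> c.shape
(7, 7)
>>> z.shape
(17, 17)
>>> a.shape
(17, 7)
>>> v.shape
(7,)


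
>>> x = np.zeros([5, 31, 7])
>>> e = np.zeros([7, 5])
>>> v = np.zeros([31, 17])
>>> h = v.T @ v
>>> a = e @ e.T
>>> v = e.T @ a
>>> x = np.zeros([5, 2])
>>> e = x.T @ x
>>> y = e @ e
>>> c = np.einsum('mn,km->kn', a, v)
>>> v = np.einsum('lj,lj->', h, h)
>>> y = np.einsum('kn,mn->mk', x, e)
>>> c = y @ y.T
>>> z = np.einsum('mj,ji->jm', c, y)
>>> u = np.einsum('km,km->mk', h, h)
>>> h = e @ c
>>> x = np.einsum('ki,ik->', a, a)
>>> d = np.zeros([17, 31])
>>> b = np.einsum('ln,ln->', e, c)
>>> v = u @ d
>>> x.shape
()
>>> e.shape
(2, 2)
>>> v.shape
(17, 31)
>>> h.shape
(2, 2)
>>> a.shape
(7, 7)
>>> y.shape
(2, 5)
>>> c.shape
(2, 2)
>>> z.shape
(2, 2)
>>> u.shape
(17, 17)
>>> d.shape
(17, 31)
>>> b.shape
()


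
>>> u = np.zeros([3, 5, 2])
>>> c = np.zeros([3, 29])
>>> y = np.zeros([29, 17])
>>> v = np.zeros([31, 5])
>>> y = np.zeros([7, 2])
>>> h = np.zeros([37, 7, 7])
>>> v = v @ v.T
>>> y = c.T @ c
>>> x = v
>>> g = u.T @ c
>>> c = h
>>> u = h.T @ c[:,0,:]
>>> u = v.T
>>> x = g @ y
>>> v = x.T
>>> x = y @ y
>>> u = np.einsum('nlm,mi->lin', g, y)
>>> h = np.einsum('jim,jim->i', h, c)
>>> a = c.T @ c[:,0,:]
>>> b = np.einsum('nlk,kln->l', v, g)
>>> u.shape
(5, 29, 2)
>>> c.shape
(37, 7, 7)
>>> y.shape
(29, 29)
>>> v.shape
(29, 5, 2)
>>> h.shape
(7,)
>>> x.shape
(29, 29)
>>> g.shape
(2, 5, 29)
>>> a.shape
(7, 7, 7)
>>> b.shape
(5,)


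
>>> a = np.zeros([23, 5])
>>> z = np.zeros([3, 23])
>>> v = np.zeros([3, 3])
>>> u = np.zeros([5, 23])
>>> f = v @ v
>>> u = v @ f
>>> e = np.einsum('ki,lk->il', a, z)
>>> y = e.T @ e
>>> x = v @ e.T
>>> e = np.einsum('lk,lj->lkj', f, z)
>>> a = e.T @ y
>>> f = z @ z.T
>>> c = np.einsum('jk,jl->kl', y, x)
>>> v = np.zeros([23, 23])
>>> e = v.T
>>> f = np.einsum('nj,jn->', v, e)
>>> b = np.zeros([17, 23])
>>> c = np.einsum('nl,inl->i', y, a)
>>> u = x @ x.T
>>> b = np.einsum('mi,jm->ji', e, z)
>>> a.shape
(23, 3, 3)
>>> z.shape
(3, 23)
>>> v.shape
(23, 23)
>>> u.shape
(3, 3)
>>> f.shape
()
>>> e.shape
(23, 23)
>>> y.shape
(3, 3)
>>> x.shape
(3, 5)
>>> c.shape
(23,)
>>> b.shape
(3, 23)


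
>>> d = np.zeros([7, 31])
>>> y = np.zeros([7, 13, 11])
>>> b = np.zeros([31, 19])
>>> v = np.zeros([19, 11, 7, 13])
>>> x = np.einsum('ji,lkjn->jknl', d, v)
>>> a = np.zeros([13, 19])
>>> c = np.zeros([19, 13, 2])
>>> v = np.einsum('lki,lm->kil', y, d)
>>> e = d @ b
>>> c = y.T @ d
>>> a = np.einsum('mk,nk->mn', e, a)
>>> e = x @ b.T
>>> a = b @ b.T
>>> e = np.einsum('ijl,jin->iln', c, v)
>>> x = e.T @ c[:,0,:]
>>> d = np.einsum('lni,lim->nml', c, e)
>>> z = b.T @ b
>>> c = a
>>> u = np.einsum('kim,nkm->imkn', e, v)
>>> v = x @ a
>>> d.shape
(13, 7, 11)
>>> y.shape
(7, 13, 11)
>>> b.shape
(31, 19)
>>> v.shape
(7, 31, 31)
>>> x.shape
(7, 31, 31)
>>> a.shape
(31, 31)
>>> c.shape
(31, 31)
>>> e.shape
(11, 31, 7)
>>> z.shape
(19, 19)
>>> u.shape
(31, 7, 11, 13)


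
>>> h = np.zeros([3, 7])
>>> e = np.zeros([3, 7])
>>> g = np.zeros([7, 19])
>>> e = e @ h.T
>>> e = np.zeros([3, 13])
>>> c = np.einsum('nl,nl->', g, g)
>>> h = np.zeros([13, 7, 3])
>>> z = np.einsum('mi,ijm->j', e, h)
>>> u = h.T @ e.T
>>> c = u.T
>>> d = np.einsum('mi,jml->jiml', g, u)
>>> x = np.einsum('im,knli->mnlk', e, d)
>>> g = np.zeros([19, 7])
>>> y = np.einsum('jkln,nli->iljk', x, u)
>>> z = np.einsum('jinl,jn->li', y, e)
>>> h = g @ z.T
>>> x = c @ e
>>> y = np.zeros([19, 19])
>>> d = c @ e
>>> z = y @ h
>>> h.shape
(19, 19)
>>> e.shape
(3, 13)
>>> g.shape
(19, 7)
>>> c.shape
(3, 7, 3)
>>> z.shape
(19, 19)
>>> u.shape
(3, 7, 3)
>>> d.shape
(3, 7, 13)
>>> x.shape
(3, 7, 13)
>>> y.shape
(19, 19)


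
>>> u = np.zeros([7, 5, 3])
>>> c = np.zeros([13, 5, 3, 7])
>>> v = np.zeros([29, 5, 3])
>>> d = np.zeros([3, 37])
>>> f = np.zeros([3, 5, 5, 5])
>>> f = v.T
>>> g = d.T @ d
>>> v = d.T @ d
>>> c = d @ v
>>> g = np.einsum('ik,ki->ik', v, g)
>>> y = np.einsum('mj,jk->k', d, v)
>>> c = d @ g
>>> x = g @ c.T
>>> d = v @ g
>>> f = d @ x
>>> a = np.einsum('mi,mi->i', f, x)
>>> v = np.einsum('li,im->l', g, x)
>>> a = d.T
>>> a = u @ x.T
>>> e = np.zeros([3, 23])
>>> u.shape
(7, 5, 3)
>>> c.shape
(3, 37)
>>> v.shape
(37,)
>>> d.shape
(37, 37)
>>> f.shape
(37, 3)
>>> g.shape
(37, 37)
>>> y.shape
(37,)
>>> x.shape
(37, 3)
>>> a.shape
(7, 5, 37)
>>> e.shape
(3, 23)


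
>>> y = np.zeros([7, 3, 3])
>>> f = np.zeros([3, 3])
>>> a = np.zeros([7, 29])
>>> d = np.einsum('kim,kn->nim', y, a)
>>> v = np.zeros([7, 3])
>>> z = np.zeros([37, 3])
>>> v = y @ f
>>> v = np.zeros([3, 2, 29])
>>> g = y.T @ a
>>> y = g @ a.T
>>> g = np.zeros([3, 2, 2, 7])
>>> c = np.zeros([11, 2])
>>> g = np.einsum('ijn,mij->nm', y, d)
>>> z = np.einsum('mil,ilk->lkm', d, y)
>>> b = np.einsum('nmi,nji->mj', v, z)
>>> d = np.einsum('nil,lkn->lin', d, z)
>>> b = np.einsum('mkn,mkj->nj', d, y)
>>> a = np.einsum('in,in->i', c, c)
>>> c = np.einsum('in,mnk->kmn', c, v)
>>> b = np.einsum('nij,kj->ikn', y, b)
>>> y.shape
(3, 3, 7)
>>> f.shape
(3, 3)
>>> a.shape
(11,)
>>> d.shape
(3, 3, 29)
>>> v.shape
(3, 2, 29)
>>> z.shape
(3, 7, 29)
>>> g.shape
(7, 29)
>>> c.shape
(29, 3, 2)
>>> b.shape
(3, 29, 3)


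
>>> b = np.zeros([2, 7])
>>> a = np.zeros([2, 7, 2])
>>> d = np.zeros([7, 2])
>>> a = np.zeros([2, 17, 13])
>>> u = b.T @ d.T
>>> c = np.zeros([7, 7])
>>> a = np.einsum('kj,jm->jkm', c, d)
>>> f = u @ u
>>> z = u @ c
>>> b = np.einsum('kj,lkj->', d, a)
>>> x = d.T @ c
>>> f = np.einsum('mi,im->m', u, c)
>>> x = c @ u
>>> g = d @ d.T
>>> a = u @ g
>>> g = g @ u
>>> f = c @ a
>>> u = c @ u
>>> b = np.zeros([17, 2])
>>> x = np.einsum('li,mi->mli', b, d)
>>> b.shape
(17, 2)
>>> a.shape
(7, 7)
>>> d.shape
(7, 2)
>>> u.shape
(7, 7)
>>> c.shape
(7, 7)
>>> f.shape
(7, 7)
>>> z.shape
(7, 7)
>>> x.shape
(7, 17, 2)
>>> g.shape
(7, 7)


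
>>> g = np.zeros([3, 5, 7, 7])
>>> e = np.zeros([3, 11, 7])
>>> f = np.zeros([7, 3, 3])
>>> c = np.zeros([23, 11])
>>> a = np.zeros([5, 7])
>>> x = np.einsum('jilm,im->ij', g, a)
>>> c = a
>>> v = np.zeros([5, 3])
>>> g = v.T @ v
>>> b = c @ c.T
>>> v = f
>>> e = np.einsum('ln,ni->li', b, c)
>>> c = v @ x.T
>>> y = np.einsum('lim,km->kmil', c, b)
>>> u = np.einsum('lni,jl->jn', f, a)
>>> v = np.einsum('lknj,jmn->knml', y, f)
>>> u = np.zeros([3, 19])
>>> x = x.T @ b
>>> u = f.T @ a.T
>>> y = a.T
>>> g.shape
(3, 3)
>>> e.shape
(5, 7)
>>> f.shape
(7, 3, 3)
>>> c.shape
(7, 3, 5)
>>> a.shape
(5, 7)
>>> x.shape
(3, 5)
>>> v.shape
(5, 3, 3, 5)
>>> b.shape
(5, 5)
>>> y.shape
(7, 5)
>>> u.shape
(3, 3, 5)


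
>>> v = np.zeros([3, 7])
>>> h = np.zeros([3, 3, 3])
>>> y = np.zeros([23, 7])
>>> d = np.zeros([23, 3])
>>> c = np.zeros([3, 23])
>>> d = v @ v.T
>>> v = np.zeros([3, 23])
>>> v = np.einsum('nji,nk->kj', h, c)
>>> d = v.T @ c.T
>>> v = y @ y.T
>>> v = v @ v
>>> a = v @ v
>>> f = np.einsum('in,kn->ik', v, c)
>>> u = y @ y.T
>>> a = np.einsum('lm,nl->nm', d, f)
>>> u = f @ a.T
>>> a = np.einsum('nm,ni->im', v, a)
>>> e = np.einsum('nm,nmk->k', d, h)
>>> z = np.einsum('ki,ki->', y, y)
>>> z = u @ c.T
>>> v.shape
(23, 23)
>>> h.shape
(3, 3, 3)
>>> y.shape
(23, 7)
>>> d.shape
(3, 3)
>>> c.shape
(3, 23)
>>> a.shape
(3, 23)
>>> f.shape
(23, 3)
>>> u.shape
(23, 23)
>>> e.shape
(3,)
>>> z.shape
(23, 3)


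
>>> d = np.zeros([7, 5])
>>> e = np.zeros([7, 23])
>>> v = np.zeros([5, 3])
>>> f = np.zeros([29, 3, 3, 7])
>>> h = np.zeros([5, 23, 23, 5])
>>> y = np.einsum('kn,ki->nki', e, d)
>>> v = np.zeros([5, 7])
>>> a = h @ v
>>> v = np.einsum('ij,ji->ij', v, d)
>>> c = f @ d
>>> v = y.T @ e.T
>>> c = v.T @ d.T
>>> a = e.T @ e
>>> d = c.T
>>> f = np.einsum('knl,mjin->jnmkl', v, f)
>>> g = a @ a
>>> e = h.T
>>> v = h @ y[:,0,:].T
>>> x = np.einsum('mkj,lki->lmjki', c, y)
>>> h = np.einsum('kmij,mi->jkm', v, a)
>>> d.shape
(7, 7, 7)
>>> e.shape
(5, 23, 23, 5)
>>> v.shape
(5, 23, 23, 23)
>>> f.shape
(3, 7, 29, 5, 7)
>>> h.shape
(23, 5, 23)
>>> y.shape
(23, 7, 5)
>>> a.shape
(23, 23)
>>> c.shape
(7, 7, 7)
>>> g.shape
(23, 23)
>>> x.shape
(23, 7, 7, 7, 5)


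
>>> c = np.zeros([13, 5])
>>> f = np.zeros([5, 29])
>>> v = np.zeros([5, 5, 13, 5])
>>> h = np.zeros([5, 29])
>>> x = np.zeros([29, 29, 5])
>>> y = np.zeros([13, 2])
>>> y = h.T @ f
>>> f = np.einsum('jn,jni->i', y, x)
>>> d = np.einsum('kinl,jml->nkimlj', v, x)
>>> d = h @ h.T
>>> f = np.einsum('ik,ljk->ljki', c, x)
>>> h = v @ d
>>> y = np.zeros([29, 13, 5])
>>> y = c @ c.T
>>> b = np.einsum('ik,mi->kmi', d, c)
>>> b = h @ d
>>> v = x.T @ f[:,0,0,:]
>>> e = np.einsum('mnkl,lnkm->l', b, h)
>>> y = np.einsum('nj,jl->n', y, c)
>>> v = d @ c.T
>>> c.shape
(13, 5)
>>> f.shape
(29, 29, 5, 13)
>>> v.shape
(5, 13)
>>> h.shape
(5, 5, 13, 5)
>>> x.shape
(29, 29, 5)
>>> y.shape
(13,)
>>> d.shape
(5, 5)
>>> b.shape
(5, 5, 13, 5)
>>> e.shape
(5,)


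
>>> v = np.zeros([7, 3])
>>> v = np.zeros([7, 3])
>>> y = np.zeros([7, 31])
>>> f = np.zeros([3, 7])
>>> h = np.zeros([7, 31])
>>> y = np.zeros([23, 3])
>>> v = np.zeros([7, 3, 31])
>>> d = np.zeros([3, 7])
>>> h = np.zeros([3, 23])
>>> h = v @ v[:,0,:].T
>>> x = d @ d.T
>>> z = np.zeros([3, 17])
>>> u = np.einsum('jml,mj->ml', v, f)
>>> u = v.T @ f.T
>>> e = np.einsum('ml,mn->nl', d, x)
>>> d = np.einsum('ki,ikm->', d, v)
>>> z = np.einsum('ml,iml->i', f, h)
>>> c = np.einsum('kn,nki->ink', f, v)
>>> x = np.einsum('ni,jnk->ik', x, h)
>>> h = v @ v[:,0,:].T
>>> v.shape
(7, 3, 31)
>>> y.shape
(23, 3)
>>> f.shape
(3, 7)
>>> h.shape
(7, 3, 7)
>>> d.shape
()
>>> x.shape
(3, 7)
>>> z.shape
(7,)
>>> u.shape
(31, 3, 3)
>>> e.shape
(3, 7)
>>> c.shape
(31, 7, 3)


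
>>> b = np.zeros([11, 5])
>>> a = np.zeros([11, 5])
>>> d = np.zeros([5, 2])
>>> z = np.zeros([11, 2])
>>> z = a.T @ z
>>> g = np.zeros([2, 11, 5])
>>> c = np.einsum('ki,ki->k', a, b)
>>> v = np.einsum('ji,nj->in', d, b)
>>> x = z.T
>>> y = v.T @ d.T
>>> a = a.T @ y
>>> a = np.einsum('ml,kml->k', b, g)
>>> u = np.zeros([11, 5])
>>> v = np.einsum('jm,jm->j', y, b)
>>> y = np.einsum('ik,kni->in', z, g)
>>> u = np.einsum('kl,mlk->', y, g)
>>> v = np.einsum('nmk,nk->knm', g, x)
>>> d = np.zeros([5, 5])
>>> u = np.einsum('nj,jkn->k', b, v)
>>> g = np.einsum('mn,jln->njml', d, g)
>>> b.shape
(11, 5)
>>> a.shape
(2,)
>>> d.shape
(5, 5)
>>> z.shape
(5, 2)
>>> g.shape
(5, 2, 5, 11)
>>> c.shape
(11,)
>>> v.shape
(5, 2, 11)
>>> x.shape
(2, 5)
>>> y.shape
(5, 11)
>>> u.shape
(2,)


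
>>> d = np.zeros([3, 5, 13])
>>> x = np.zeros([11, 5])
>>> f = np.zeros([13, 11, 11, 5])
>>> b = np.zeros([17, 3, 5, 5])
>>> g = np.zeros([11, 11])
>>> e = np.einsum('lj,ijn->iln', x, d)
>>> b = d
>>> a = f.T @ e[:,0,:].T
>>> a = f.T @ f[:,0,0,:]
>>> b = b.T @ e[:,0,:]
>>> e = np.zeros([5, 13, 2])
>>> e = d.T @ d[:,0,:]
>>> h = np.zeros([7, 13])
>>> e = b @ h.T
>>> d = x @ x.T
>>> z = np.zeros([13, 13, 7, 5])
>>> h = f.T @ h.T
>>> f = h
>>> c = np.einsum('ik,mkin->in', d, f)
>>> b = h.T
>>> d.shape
(11, 11)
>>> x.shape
(11, 5)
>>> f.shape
(5, 11, 11, 7)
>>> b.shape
(7, 11, 11, 5)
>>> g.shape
(11, 11)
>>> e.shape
(13, 5, 7)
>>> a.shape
(5, 11, 11, 5)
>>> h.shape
(5, 11, 11, 7)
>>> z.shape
(13, 13, 7, 5)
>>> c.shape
(11, 7)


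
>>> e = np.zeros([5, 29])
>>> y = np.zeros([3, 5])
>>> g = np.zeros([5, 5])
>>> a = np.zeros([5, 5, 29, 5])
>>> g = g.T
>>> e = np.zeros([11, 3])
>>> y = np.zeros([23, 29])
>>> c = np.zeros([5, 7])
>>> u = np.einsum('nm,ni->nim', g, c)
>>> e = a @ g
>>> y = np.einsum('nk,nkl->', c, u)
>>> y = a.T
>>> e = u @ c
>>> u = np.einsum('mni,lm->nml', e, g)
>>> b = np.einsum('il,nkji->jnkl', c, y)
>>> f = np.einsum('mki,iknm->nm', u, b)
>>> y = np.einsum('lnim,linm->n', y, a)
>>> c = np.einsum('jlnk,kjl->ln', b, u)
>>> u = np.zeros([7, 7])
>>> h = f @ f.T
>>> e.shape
(5, 7, 7)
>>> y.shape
(29,)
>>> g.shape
(5, 5)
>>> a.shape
(5, 5, 29, 5)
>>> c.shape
(5, 29)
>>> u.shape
(7, 7)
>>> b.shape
(5, 5, 29, 7)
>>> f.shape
(29, 7)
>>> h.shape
(29, 29)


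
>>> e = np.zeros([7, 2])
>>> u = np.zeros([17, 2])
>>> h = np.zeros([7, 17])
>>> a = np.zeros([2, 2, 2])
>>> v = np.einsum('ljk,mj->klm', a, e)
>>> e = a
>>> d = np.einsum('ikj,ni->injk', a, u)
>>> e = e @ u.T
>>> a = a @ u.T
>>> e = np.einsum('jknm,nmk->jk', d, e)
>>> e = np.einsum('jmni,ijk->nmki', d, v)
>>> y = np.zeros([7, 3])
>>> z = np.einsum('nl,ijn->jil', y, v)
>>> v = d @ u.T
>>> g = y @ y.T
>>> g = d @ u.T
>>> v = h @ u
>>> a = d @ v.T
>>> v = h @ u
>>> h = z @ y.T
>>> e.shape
(2, 17, 7, 2)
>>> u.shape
(17, 2)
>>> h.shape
(2, 2, 7)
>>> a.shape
(2, 17, 2, 7)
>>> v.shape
(7, 2)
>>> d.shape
(2, 17, 2, 2)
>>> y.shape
(7, 3)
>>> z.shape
(2, 2, 3)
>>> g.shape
(2, 17, 2, 17)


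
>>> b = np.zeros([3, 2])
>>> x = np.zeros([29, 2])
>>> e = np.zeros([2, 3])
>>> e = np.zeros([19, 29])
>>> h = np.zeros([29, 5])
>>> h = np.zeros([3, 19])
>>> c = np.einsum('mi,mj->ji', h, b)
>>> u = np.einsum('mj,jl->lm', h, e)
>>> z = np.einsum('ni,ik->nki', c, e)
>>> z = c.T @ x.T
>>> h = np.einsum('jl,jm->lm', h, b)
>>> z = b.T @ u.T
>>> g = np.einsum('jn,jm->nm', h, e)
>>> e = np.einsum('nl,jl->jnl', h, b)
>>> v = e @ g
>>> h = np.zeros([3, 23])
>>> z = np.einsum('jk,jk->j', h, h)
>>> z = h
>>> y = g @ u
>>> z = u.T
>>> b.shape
(3, 2)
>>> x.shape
(29, 2)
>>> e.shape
(3, 19, 2)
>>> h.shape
(3, 23)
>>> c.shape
(2, 19)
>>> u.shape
(29, 3)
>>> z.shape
(3, 29)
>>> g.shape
(2, 29)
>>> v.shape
(3, 19, 29)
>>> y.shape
(2, 3)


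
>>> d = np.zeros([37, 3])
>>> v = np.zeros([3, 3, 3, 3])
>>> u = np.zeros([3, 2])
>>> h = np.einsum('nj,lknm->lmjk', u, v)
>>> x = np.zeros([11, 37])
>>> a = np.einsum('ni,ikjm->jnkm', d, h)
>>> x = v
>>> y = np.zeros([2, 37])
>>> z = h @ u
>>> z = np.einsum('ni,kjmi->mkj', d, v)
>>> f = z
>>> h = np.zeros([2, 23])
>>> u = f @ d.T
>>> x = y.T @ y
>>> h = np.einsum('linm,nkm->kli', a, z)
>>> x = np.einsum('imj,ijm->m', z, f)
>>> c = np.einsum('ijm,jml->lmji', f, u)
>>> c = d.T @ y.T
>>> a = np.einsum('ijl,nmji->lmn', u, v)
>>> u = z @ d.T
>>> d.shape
(37, 3)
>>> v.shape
(3, 3, 3, 3)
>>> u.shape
(3, 3, 37)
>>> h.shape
(3, 2, 37)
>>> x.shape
(3,)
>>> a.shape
(37, 3, 3)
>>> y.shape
(2, 37)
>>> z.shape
(3, 3, 3)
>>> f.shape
(3, 3, 3)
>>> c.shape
(3, 2)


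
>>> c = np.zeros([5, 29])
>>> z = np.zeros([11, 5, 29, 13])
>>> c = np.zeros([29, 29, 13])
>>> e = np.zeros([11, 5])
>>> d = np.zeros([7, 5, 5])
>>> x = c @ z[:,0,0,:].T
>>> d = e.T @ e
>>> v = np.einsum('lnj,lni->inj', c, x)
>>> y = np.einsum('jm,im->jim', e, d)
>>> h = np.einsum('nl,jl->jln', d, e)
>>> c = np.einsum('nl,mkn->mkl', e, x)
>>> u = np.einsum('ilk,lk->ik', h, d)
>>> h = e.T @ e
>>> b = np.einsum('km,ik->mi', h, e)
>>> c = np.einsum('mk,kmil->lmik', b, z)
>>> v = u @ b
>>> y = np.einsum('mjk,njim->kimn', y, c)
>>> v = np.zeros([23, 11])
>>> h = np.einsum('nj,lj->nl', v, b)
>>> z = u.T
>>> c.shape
(13, 5, 29, 11)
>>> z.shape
(5, 11)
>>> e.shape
(11, 5)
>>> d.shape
(5, 5)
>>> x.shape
(29, 29, 11)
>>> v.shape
(23, 11)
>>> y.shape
(5, 29, 11, 13)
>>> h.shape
(23, 5)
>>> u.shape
(11, 5)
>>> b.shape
(5, 11)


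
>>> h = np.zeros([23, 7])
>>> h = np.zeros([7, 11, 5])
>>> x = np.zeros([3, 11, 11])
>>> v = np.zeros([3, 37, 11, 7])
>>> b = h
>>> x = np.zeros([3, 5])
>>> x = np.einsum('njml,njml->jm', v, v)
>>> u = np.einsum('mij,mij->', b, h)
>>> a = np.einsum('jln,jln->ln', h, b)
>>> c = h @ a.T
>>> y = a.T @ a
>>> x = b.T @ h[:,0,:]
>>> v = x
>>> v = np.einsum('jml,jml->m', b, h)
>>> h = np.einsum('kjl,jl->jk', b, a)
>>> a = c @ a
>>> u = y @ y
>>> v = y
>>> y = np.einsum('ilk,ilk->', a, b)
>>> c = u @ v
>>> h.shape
(11, 7)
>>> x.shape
(5, 11, 5)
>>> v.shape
(5, 5)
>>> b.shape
(7, 11, 5)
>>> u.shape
(5, 5)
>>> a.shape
(7, 11, 5)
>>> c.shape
(5, 5)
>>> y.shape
()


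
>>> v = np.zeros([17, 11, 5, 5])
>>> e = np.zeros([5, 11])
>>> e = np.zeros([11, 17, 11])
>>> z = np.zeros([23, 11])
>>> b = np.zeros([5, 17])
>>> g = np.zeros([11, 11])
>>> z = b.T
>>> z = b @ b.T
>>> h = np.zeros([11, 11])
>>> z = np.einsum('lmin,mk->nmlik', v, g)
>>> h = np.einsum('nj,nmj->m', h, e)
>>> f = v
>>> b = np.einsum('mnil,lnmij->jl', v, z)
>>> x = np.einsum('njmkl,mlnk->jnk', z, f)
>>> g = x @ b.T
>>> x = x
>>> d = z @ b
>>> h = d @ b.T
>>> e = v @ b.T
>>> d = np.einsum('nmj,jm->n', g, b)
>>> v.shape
(17, 11, 5, 5)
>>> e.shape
(17, 11, 5, 11)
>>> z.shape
(5, 11, 17, 5, 11)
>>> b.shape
(11, 5)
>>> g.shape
(11, 5, 11)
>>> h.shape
(5, 11, 17, 5, 11)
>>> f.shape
(17, 11, 5, 5)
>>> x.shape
(11, 5, 5)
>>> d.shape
(11,)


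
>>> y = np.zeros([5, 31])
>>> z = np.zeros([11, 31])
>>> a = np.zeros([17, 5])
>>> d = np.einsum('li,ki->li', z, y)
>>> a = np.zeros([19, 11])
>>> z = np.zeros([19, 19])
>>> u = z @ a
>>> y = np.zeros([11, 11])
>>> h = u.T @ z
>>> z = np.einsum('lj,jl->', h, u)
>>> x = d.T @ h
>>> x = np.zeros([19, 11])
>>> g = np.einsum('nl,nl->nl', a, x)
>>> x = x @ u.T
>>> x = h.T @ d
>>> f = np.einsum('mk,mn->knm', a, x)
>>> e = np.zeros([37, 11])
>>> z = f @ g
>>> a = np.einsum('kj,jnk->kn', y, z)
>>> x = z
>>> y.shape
(11, 11)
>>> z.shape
(11, 31, 11)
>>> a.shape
(11, 31)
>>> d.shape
(11, 31)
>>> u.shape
(19, 11)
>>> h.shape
(11, 19)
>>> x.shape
(11, 31, 11)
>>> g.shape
(19, 11)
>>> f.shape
(11, 31, 19)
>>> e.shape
(37, 11)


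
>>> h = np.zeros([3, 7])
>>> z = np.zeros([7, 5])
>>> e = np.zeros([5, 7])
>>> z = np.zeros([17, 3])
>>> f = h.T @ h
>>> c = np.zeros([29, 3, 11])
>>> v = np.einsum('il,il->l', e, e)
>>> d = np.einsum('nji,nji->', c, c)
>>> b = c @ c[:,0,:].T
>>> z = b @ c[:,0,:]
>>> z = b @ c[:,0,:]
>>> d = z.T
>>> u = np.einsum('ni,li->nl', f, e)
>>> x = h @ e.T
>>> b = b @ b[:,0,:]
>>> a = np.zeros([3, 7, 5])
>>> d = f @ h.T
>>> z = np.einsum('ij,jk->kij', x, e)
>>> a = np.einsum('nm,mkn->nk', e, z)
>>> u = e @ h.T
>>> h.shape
(3, 7)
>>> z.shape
(7, 3, 5)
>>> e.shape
(5, 7)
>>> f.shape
(7, 7)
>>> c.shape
(29, 3, 11)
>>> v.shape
(7,)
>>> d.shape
(7, 3)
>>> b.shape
(29, 3, 29)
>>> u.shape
(5, 3)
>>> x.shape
(3, 5)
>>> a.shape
(5, 3)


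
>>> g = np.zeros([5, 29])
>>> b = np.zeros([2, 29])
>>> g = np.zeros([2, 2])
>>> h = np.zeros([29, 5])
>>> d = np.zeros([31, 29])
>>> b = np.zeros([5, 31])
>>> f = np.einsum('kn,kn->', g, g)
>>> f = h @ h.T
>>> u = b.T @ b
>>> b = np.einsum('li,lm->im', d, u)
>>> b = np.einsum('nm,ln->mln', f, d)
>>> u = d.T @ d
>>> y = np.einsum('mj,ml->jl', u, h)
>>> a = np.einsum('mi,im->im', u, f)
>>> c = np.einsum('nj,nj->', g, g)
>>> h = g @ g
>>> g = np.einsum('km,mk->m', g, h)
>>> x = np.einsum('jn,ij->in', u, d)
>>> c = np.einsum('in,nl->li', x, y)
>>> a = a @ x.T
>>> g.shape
(2,)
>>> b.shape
(29, 31, 29)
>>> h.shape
(2, 2)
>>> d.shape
(31, 29)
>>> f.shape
(29, 29)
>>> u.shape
(29, 29)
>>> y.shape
(29, 5)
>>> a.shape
(29, 31)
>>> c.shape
(5, 31)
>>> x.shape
(31, 29)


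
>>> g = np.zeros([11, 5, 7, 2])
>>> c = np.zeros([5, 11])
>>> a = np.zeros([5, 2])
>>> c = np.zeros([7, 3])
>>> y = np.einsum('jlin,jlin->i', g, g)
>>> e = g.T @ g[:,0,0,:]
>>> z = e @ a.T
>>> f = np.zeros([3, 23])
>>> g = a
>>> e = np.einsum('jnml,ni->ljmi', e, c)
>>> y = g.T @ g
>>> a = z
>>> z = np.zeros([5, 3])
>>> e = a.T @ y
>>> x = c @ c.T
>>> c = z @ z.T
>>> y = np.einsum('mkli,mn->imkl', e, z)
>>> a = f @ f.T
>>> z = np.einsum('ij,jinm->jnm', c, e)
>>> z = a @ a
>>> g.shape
(5, 2)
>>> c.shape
(5, 5)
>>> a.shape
(3, 3)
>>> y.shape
(2, 5, 5, 7)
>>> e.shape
(5, 5, 7, 2)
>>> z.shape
(3, 3)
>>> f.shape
(3, 23)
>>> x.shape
(7, 7)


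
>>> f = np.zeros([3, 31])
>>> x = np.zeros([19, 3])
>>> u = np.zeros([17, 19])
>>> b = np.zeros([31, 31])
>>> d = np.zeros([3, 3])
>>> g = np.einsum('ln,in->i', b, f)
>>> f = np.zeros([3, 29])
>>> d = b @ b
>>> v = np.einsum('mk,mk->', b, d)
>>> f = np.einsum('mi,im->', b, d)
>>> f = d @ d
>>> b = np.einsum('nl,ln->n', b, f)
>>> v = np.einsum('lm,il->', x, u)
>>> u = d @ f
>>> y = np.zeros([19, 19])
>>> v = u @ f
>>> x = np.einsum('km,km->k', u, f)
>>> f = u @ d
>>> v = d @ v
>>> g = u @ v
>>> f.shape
(31, 31)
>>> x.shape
(31,)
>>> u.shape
(31, 31)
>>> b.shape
(31,)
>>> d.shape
(31, 31)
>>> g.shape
(31, 31)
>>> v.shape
(31, 31)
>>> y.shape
(19, 19)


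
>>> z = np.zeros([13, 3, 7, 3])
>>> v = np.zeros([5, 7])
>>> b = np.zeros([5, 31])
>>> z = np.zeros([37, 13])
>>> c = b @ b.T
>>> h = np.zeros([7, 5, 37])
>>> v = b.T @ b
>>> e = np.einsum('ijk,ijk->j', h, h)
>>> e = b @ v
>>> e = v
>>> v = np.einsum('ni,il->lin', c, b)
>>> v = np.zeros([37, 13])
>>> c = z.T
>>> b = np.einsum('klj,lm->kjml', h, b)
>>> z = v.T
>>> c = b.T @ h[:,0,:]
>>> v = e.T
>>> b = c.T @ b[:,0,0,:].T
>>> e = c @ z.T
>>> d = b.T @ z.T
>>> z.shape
(13, 37)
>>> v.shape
(31, 31)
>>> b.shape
(37, 37, 31, 7)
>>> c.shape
(5, 31, 37, 37)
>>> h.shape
(7, 5, 37)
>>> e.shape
(5, 31, 37, 13)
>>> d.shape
(7, 31, 37, 13)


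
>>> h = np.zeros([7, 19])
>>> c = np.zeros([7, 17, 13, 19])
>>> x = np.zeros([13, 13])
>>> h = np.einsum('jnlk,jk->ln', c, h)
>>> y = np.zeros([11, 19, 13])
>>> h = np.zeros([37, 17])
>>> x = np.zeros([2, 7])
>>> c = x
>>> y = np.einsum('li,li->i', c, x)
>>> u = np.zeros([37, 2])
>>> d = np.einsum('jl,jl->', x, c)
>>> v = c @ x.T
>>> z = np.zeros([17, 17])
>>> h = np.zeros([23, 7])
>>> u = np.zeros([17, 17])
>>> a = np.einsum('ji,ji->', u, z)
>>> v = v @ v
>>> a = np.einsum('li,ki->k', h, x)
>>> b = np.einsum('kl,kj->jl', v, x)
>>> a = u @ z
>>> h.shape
(23, 7)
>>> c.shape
(2, 7)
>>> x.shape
(2, 7)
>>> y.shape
(7,)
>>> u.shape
(17, 17)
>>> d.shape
()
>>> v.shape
(2, 2)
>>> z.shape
(17, 17)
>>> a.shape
(17, 17)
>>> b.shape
(7, 2)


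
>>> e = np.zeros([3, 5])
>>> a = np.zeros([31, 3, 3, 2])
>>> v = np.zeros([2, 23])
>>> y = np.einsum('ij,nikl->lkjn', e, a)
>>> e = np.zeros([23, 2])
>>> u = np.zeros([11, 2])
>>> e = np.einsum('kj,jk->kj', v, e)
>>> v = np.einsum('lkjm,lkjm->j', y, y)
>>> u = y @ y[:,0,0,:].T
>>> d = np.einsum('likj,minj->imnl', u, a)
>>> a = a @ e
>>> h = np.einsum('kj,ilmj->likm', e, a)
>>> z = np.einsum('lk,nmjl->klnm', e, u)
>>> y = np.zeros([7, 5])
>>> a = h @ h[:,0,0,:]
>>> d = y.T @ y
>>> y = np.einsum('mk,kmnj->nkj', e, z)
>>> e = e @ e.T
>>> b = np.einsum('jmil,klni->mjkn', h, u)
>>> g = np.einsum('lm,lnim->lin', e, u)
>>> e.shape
(2, 2)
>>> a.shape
(3, 31, 2, 3)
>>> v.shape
(5,)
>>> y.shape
(2, 23, 3)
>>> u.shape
(2, 3, 5, 2)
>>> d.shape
(5, 5)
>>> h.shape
(3, 31, 2, 3)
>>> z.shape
(23, 2, 2, 3)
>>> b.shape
(31, 3, 2, 5)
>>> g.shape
(2, 5, 3)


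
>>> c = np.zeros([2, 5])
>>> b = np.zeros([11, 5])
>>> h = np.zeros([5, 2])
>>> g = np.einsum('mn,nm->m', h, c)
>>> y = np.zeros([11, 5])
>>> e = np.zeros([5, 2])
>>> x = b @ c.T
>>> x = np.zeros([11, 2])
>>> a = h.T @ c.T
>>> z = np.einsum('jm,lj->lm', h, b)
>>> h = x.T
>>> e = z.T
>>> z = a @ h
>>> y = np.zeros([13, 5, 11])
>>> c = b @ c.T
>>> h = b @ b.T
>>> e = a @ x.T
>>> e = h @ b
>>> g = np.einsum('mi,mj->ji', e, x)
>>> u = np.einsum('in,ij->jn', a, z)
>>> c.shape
(11, 2)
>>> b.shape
(11, 5)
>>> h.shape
(11, 11)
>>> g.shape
(2, 5)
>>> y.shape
(13, 5, 11)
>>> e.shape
(11, 5)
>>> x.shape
(11, 2)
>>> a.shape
(2, 2)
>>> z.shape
(2, 11)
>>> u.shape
(11, 2)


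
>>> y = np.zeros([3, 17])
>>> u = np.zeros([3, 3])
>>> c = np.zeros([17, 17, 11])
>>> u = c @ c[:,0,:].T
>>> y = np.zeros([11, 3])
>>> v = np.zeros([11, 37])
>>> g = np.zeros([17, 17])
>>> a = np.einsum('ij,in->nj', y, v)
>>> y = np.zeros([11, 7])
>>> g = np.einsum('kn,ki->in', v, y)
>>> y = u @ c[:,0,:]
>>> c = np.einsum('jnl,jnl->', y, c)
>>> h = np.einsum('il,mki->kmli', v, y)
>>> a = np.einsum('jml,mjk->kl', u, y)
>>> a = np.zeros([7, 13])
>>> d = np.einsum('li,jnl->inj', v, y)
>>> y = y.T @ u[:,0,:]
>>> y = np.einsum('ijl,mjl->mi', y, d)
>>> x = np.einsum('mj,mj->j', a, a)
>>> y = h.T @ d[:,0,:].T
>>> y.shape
(11, 37, 17, 37)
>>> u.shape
(17, 17, 17)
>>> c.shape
()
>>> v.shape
(11, 37)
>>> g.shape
(7, 37)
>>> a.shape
(7, 13)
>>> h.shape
(17, 17, 37, 11)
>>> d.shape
(37, 17, 17)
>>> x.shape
(13,)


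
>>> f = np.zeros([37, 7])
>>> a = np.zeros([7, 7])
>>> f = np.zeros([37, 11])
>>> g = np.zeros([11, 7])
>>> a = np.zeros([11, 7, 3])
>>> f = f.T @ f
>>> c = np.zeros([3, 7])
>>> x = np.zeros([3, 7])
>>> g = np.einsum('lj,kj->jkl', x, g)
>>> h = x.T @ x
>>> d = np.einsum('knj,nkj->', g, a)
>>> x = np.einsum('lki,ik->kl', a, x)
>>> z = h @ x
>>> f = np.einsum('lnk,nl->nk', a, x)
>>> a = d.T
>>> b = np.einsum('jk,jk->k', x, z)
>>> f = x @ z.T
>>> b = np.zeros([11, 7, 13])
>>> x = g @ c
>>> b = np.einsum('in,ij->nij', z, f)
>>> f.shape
(7, 7)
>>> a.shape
()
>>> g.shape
(7, 11, 3)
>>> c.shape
(3, 7)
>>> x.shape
(7, 11, 7)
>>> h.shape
(7, 7)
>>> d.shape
()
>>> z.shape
(7, 11)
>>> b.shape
(11, 7, 7)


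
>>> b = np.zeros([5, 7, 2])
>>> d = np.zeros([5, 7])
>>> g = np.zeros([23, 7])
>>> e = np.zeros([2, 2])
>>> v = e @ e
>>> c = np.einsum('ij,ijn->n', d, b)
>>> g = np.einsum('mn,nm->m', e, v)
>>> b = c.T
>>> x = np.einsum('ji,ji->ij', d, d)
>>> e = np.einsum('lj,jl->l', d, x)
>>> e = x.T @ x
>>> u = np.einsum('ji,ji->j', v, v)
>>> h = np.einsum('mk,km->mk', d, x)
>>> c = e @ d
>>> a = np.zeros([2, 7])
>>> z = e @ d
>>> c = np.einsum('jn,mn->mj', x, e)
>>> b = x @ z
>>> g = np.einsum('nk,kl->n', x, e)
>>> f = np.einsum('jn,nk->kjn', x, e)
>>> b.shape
(7, 7)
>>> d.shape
(5, 7)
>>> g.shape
(7,)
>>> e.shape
(5, 5)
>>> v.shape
(2, 2)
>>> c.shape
(5, 7)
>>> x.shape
(7, 5)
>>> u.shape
(2,)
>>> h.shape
(5, 7)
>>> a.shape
(2, 7)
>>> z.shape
(5, 7)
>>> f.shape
(5, 7, 5)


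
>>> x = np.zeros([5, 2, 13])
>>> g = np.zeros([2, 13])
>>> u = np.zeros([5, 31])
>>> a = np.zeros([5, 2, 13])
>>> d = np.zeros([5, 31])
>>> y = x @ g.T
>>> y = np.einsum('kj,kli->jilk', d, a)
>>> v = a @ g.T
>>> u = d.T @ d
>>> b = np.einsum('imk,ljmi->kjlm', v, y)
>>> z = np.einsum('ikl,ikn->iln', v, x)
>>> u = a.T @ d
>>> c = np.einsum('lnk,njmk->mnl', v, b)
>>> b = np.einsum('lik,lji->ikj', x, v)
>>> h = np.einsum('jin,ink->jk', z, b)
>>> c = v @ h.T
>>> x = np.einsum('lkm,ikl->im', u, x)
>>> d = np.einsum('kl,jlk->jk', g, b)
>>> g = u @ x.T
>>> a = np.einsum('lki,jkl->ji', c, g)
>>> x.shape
(5, 31)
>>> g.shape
(13, 2, 5)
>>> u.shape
(13, 2, 31)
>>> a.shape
(13, 5)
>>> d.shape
(2, 2)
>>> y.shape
(31, 13, 2, 5)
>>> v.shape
(5, 2, 2)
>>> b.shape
(2, 13, 2)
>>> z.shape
(5, 2, 13)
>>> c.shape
(5, 2, 5)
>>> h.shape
(5, 2)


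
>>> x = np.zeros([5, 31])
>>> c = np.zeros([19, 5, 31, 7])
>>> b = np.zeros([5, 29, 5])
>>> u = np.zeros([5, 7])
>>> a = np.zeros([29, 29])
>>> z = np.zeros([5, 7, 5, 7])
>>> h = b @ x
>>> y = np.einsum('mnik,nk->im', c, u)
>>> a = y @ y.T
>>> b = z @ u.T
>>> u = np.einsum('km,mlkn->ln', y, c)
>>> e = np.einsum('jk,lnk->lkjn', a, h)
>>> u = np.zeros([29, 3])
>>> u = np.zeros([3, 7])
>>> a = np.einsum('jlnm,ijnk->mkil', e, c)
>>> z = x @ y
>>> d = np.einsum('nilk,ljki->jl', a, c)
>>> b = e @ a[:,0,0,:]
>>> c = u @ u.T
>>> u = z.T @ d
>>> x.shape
(5, 31)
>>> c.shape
(3, 3)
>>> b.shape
(5, 31, 31, 31)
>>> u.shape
(19, 19)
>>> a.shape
(29, 7, 19, 31)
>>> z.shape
(5, 19)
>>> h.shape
(5, 29, 31)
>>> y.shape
(31, 19)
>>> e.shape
(5, 31, 31, 29)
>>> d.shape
(5, 19)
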